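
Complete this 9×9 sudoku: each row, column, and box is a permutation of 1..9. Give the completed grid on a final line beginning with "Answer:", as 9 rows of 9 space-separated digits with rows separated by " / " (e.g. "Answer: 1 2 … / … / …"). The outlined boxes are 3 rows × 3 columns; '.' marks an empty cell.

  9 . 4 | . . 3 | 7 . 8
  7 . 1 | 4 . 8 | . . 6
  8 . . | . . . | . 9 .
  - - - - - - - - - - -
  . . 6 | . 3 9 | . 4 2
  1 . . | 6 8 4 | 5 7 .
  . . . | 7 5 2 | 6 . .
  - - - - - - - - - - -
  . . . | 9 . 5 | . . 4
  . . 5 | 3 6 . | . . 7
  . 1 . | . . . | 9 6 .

Step 1. [r8c2∈{2,4,8,9}] r8c2 is the only open cell in row 8 admitting 9. So r8c2=9.
Step 2. [r1c2∈{2,5,6}] row 1 places 6 nowhere but r1c2 ⇒ r1c2=6.
Step 3. [r9c6∈{7}] only 7 remains possible at r9c6. So r9c6=7.
Step 4. [r8c6∈{1}] r8c6 has the single candidate 1, so r8c6=1.
Step 5. [r7c5∈{2}] only 2 remains possible at r7c5 ⇒ r7c5=2.
Step 6. [r1c5∈{1}] r1c5 is down to just 1 ⇒ r1c5=1.
Step 7. [r3c7∈{1,2,3,4}] 4 has one home in row 3: r3c7 ⇒ r3c7=4.
Step 8. [r6c2∈{3,4,8}] 4 has one home in col 2: r6c2, so r6c2=4.
Step 9. [r6c1∈{3}] only 3 remains possible at r6c1, so r6c1=3.
Step 10. [r3c9∈{1,3,5}] row 3 places 1 nowhere but r3c9. So r3c9=1.
Step 11. [r5c2∈{2}] nothing but 2 survives at r5c2 ⇒ r5c2=2.
Step 12. [r6c8∈{1,8}] row 6 places 1 nowhere but r6c8. So r6c8=1.
Step 13. [r6c3∈{8,9}] 8 has one home in row 6: r6c3 ⇒ r6c3=8.
Step 14. [r7c2∈{3,7,8}] in col 2, 8 fits only at r7c2. So r7c2=8.
Step 15. [r7c8∈{3}] nothing but 3 survives at r7c8, so r7c8=3.
Step 16. [r3c3∈{2,3}] across box 1, 2 lands solely at r3c3. So r3c3=2.
Step 17. [r8c1∈{2,4}] row 8 places 4 nowhere but r8c1, so r8c1=4.
Step 18. [r3c2∈{3,5}] r3c2 is the only open cell in row 3 admitting 3. So r3c2=3.
Step 19. [r8c8∈{2,8}] r8c8 is the only open cell in col 8 admitting 8. So r8c8=8.
Step 20. [r1c4∈{2,5}] across col 4, 2 lands solely at r1c4, so r1c4=2.
Step 21. [r2c8∈{2,5}] in col 8, 2 fits only at r2c8. So r2c8=2.
Step 22. [r6c9∈{9}] nothing but 9 survives at r6c9. So r6c9=9.
Step 23. [r4c1∈{5}] r4c1's peers cover all but 5 ⇒ r4c1=5.
Step 24. [r8c7∈{2}] r8c7's peers cover all but 2 ⇒ r8c7=2.
Step 25. [r5c3∈{9}] nothing but 9 survives at r5c3, so r5c3=9.
Step 26. [r2c2∈{5}] r2c2's peers cover all but 5 ⇒ r2c2=5.
Step 27. [r3c5∈{7}] r3c5 has the single candidate 7 ⇒ r3c5=7.
Step 28. [r4c4∈{1}] nothing but 1 survives at r4c4. So r4c4=1.
Step 29. [r9c9∈{5}] r9c9 has the single candidate 5 ⇒ r9c9=5.
Step 30. [r4c2∈{7}] r4c2 is down to just 7. So r4c2=7.
Step 31. [r5c9∈{3}] r5c9 has the single candidate 3. So r5c9=3.
Step 32. [r7c3∈{7}] r7c3 is down to just 7. So r7c3=7.
Step 33. [r9c3∈{3}] r9c3 has the single candidate 3. So r9c3=3.
Step 34. [r3c4∈{5}] only 5 remains possible at r3c4, so r3c4=5.
Step 35. [r1c8∈{5}] r1c8 has the single candidate 5, so r1c8=5.
Step 36. [r9c4∈{8}] r9c4's peers cover all but 8 ⇒ r9c4=8.
Step 37. [r3c6∈{6}] nothing but 6 survives at r3c6 ⇒ r3c6=6.
Step 38. [r2c5∈{9}] nothing but 9 survives at r2c5, so r2c5=9.
Step 39. [r7c1∈{6}] nothing but 6 survives at r7c1, so r7c1=6.
Step 40. [r2c7∈{3}] only 3 remains possible at r2c7 ⇒ r2c7=3.
Step 41. [r7c7∈{1}] only 1 remains possible at r7c7. So r7c7=1.
Step 42. [r9c1∈{2}] nothing but 2 survives at r9c1. So r9c1=2.
Step 43. [r4c7∈{8}] nothing but 8 survives at r4c7 ⇒ r4c7=8.
Step 44. [r9c5∈{4}] r9c5 is down to just 4. So r9c5=4.

Answer: 9 6 4 2 1 3 7 5 8 / 7 5 1 4 9 8 3 2 6 / 8 3 2 5 7 6 4 9 1 / 5 7 6 1 3 9 8 4 2 / 1 2 9 6 8 4 5 7 3 / 3 4 8 7 5 2 6 1 9 / 6 8 7 9 2 5 1 3 4 / 4 9 5 3 6 1 2 8 7 / 2 1 3 8 4 7 9 6 5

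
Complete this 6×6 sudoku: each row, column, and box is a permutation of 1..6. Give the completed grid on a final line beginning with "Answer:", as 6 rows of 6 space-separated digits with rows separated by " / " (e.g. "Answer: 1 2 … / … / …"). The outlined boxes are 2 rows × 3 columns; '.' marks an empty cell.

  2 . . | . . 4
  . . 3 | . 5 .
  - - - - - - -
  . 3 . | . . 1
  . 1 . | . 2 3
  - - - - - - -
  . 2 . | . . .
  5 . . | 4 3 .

Step 1. [r6c2∈{6}] r6c2 is down to just 6, so r6c2=6.
Step 2. [r6c3∈{1}] r6c3 has the single candidate 1 ⇒ r6c3=1.
Step 3. [r2c1∈{1,4,6}] in col 1, 1 fits only at r2c1. So r2c1=1.
Step 4. [r1c3∈{5,6}] r1c3 is the only open cell in box 1 admitting 6 ⇒ r1c3=6.
Step 5. [r5c3∈{4}] nothing but 4 survives at r5c3, so r5c3=4.
Step 6. [r3c5∈{4,6}] r3c5 is the only open cell in col 5 admitting 4. So r3c5=4.
Step 7. [r5c5∈{1,6}] 6 has one home in col 5: r5c5 ⇒ r5c5=6.
Step 8. [r2c4∈{2,6}] in col 4, 2 fits only at r2c4 ⇒ r2c4=2.
Step 9. [r3c1∈{6}] r3c1 is down to just 6 ⇒ r3c1=6.
Step 10. [r3c4∈{5}] r3c4 has the single candidate 5. So r3c4=5.
Step 11. [r5c4∈{1}] r5c4 is down to just 1, so r5c4=1.
Step 12. [r2c6∈{6}] r2c6's peers cover all but 6, so r2c6=6.
Step 13. [r5c6∈{5}] r5c6's peers cover all but 5, so r5c6=5.
Step 14. [r1c5∈{1}] nothing but 1 survives at r1c5. So r1c5=1.
Step 15. [r2c2∈{4}] r2c2's peers cover all but 4, so r2c2=4.
Step 16. [r4c1∈{4}] nothing but 4 survives at r4c1 ⇒ r4c1=4.
Step 17. [r5c1∈{3}] r5c1 is down to just 3. So r5c1=3.
Step 18. [r3c3∈{2}] r3c3 has the single candidate 2, so r3c3=2.
Step 19. [r4c4∈{6}] r4c4 is down to just 6 ⇒ r4c4=6.
Step 20. [r6c6∈{2}] only 2 remains possible at r6c6 ⇒ r6c6=2.
Step 21. [r4c3∈{5}] r4c3 has the single candidate 5. So r4c3=5.
Step 22. [r1c4∈{3}] nothing but 3 survives at r1c4. So r1c4=3.
Step 23. [r1c2∈{5}] r1c2 is down to just 5 ⇒ r1c2=5.

Answer: 2 5 6 3 1 4 / 1 4 3 2 5 6 / 6 3 2 5 4 1 / 4 1 5 6 2 3 / 3 2 4 1 6 5 / 5 6 1 4 3 2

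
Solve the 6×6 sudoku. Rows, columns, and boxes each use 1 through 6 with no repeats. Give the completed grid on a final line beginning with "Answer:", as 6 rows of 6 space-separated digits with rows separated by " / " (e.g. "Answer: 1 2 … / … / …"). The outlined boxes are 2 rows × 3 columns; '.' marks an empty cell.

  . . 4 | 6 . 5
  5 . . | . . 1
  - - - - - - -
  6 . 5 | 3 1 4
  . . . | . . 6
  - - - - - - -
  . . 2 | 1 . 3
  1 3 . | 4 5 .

Step 1. [r4c5∈{2}] r4c5's peers cover all but 2 ⇒ r4c5=2.
Step 2. [r1c1∈{2,3}] col 1 places 2 nowhere but r1c1, so r1c1=2.
Step 3. [r2c3∈{3,6}] in box 1, 3 fits only at r2c3 ⇒ r2c3=3.
Step 4. [r5c2∈{4,5,6}] row 5 places 5 nowhere but r5c2 ⇒ r5c2=5.
Step 5. [r4c2∈{1,4}] r4c2 is the only open cell in col 2 admitting 4. So r4c2=4.
Step 6. [r2c4∈{2}] r2c4 has the single candidate 2, so r2c4=2.
Step 7. [r4c1∈{3}] nothing but 3 survives at r4c1, so r4c1=3.
Step 8. [r6c3∈{6}] r6c3's peers cover all but 6. So r6c3=6.
Step 9. [r1c2∈{1}] only 1 remains possible at r1c2 ⇒ r1c2=1.
Step 10. [r2c5∈{4}] r2c5's peers cover all but 4, so r2c5=4.
Step 11. [r2c2∈{6}] only 6 remains possible at r2c2, so r2c2=6.
Step 12. [r6c6∈{2}] nothing but 2 survives at r6c6 ⇒ r6c6=2.
Step 13. [r5c5∈{6}] only 6 remains possible at r5c5, so r5c5=6.
Step 14. [r3c2∈{2}] r3c2's peers cover all but 2, so r3c2=2.
Step 15. [r4c3∈{1}] nothing but 1 survives at r4c3 ⇒ r4c3=1.
Step 16. [r4c4∈{5}] only 5 remains possible at r4c4, so r4c4=5.
Step 17. [r5c1∈{4}] nothing but 4 survives at r5c1. So r5c1=4.
Step 18. [r1c5∈{3}] only 3 remains possible at r1c5 ⇒ r1c5=3.

Answer: 2 1 4 6 3 5 / 5 6 3 2 4 1 / 6 2 5 3 1 4 / 3 4 1 5 2 6 / 4 5 2 1 6 3 / 1 3 6 4 5 2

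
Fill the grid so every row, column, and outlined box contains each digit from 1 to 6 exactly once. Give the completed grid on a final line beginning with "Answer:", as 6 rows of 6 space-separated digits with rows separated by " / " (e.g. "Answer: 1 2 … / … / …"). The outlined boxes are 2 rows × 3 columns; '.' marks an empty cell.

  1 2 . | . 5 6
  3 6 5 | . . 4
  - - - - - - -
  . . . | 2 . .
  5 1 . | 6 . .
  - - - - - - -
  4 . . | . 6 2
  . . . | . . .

Step 1. [r4c6∈{3}] r4c6's peers cover all but 3 ⇒ r4c6=3.
Step 2. [r6c5∈{1,3,4}] r6c5 is the only open cell in col 5 admitting 3. So r6c5=3.
Step 3. [r3c2∈{3,4}] across col 2, 4 lands solely at r3c2, so r3c2=4.
Step 4. [r2c4∈{1}] nothing but 1 survives at r2c4, so r2c4=1.
Step 5. [r6c6∈{1,5}] across box 6, 1 lands solely at r6c6, so r6c6=1.
Step 6. [r6c1∈{2,6}] r6c1 is the only open cell in col 1 admitting 2 ⇒ r6c1=2.
Step 7. [r5c4∈{5}] r5c4 has the single candidate 5 ⇒ r5c4=5.
Step 8. [r3c3∈{3,6}] 3 has one home in row 3: r3c3 ⇒ r3c3=3.
Step 9. [r4c3∈{2}] nothing but 2 survives at r4c3, so r4c3=2.
Step 10. [r5c2∈{3}] r5c2's peers cover all but 3. So r5c2=3.
Step 11. [r3c6∈{5}] r3c6 is down to just 5, so r3c6=5.
Step 12. [r2c5∈{2}] r2c5 is down to just 2 ⇒ r2c5=2.
Step 13. [r4c5∈{4}] r4c5 is down to just 4 ⇒ r4c5=4.
Step 14. [r1c4∈{3}] r1c4 has the single candidate 3 ⇒ r1c4=3.
Step 15. [r6c4∈{4}] nothing but 4 survives at r6c4 ⇒ r6c4=4.
Step 16. [r6c3∈{6}] only 6 remains possible at r6c3. So r6c3=6.
Step 17. [r3c5∈{1}] nothing but 1 survives at r3c5, so r3c5=1.
Step 18. [r6c2∈{5}] nothing but 5 survives at r6c2. So r6c2=5.
Step 19. [r1c3∈{4}] r1c3's peers cover all but 4 ⇒ r1c3=4.
Step 20. [r3c1∈{6}] r3c1's peers cover all but 6, so r3c1=6.
Step 21. [r5c3∈{1}] r5c3's peers cover all but 1. So r5c3=1.

Answer: 1 2 4 3 5 6 / 3 6 5 1 2 4 / 6 4 3 2 1 5 / 5 1 2 6 4 3 / 4 3 1 5 6 2 / 2 5 6 4 3 1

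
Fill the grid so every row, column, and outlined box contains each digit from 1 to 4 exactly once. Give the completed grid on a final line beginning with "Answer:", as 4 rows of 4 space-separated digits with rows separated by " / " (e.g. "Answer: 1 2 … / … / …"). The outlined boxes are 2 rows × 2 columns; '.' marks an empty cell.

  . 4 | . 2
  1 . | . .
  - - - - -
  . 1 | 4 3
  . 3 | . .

Step 1. [r1c3∈{1,3}] across row 1, 1 lands solely at r1c3, so r1c3=1.
Step 2. [r4c1∈{2,4}] row 4 places 4 nowhere but r4c1, so r4c1=4.
Step 3. [r4c3∈{2}] nothing but 2 survives at r4c3, so r4c3=2.
Step 4. [r1c1∈{3}] only 3 remains possible at r1c1 ⇒ r1c1=3.
Step 5. [r2c2∈{2}] only 2 remains possible at r2c2, so r2c2=2.
Step 6. [r4c4∈{1}] nothing but 1 survives at r4c4. So r4c4=1.
Step 7. [r2c4∈{4}] r2c4's peers cover all but 4 ⇒ r2c4=4.
Step 8. [r3c1∈{2}] r3c1 is down to just 2 ⇒ r3c1=2.
Step 9. [r2c3∈{3}] r2c3's peers cover all but 3 ⇒ r2c3=3.

Answer: 3 4 1 2 / 1 2 3 4 / 2 1 4 3 / 4 3 2 1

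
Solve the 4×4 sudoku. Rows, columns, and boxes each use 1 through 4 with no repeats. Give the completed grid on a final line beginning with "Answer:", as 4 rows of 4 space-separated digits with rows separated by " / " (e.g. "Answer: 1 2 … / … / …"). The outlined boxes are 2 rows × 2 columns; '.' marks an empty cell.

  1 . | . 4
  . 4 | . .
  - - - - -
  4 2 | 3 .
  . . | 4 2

Step 1. [r2c3∈{1,2}] col 3 places 1 nowhere but r2c3. So r2c3=1.
Step 2. [r4c1∈{3}] nothing but 3 survives at r4c1. So r4c1=3.
Step 3. [r3c4∈{1}] nothing but 1 survives at r3c4 ⇒ r3c4=1.
Step 4. [r2c4∈{3}] r2c4 is down to just 3. So r2c4=3.
Step 5. [r4c2∈{1}] nothing but 1 survives at r4c2 ⇒ r4c2=1.
Step 6. [r1c3∈{2}] r1c3 has the single candidate 2, so r1c3=2.
Step 7. [r1c2∈{3}] r1c2 is down to just 3, so r1c2=3.
Step 8. [r2c1∈{2}] nothing but 2 survives at r2c1. So r2c1=2.

Answer: 1 3 2 4 / 2 4 1 3 / 4 2 3 1 / 3 1 4 2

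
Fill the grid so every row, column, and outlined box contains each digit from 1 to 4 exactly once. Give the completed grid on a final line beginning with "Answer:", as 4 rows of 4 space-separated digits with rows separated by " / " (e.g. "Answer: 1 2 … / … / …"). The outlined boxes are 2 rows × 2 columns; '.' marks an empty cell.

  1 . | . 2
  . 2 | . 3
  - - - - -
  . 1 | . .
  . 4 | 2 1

Step 1. [r1c3∈{4}] nothing but 4 survives at r1c3. So r1c3=4.
Step 2. [r3c3∈{3}] r3c3's peers cover all but 3 ⇒ r3c3=3.
Step 3. [r1c2∈{3}] r1c2 is down to just 3, so r1c2=3.
Step 4. [r3c4∈{4}] r3c4's peers cover all but 4 ⇒ r3c4=4.
Step 5. [r3c1∈{2}] r3c1 is down to just 2, so r3c1=2.
Step 6. [r2c1∈{4}] r2c1 is down to just 4, so r2c1=4.
Step 7. [r2c3∈{1}] only 1 remains possible at r2c3. So r2c3=1.
Step 8. [r4c1∈{3}] only 3 remains possible at r4c1. So r4c1=3.

Answer: 1 3 4 2 / 4 2 1 3 / 2 1 3 4 / 3 4 2 1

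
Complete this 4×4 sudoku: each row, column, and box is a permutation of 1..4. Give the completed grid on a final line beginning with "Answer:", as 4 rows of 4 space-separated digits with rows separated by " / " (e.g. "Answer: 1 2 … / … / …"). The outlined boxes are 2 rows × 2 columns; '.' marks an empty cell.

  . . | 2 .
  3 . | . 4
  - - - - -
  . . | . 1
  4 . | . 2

Step 1. [r4c2∈{1,3}] row 4 places 1 nowhere but r4c2. So r4c2=1.
Step 2. [r3c2∈{2,3}] across col 2, 3 lands solely at r3c2. So r3c2=3.
Step 3. [r3c3∈{4}] only 4 remains possible at r3c3. So r3c3=4.
Step 4. [r4c3∈{3}] only 3 remains possible at r4c3. So r4c3=3.
Step 5. [r1c1∈{1}] r1c1 has the single candidate 1, so r1c1=1.
Step 6. [r3c1∈{2}] only 2 remains possible at r3c1, so r3c1=2.
Step 7. [r2c2∈{2}] only 2 remains possible at r2c2, so r2c2=2.
Step 8. [r2c3∈{1}] only 1 remains possible at r2c3 ⇒ r2c3=1.
Step 9. [r1c2∈{4}] r1c2's peers cover all but 4. So r1c2=4.
Step 10. [r1c4∈{3}] r1c4 is down to just 3, so r1c4=3.

Answer: 1 4 2 3 / 3 2 1 4 / 2 3 4 1 / 4 1 3 2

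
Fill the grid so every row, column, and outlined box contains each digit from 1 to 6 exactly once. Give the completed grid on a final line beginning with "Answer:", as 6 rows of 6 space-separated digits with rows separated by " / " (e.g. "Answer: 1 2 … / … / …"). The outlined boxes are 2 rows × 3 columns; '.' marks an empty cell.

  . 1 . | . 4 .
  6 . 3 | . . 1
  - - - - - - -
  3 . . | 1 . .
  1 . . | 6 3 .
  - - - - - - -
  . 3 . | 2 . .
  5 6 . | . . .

Step 1. [r6c3∈{1,2,4}] r6c3 is the only open cell in row 6 admitting 2, so r6c3=2.
Step 2. [r1c3∈{5}] r1c3's peers cover all but 5 ⇒ r1c3=5.
Step 3. [r4c3∈{4}] r4c3's peers cover all but 4 ⇒ r4c3=4.
Step 4. [r3c6∈{2,4,5}] across row 3, 4 lands solely at r3c6. So r3c6=4.
Step 5. [r1c6∈{2,3,6}] 6 has one home in row 1: r1c6, so r1c6=6.
Step 6. [r4c6∈{2,5}] in col 6, 2 fits only at r4c6 ⇒ r4c6=2.
Step 7. [r3c5∈{5}] r3c5 is down to just 5, so r3c5=5.
Step 8. [r5c5∈{1,6}] row 5 places 6 nowhere but r5c5, so r5c5=6.
Step 9. [r2c2∈{2,4}] row 2 places 4 nowhere but r2c2 ⇒ r2c2=4.
Step 10. [r6c4∈{3,4}] row 6 places 4 nowhere but r6c4, so r6c4=4.
Step 11. [r5c3∈{1}] only 1 remains possible at r5c3, so r5c3=1.
Step 12. [r1c1∈{2}] nothing but 2 survives at r1c1. So r1c1=2.
Step 13. [r4c2∈{5}] r4c2's peers cover all but 5. So r4c2=5.
Step 14. [r6c5∈{1}] r6c5's peers cover all but 1. So r6c5=1.
Step 15. [r3c2∈{2}] r3c2's peers cover all but 2, so r3c2=2.
Step 16. [r2c5∈{2}] r2c5's peers cover all but 2, so r2c5=2.
Step 17. [r1c4∈{3}] only 3 remains possible at r1c4 ⇒ r1c4=3.
Step 18. [r5c6∈{5}] only 5 remains possible at r5c6. So r5c6=5.
Step 19. [r6c6∈{3}] r6c6's peers cover all but 3 ⇒ r6c6=3.
Step 20. [r2c4∈{5}] only 5 remains possible at r2c4, so r2c4=5.
Step 21. [r5c1∈{4}] r5c1's peers cover all but 4, so r5c1=4.
Step 22. [r3c3∈{6}] nothing but 6 survives at r3c3 ⇒ r3c3=6.

Answer: 2 1 5 3 4 6 / 6 4 3 5 2 1 / 3 2 6 1 5 4 / 1 5 4 6 3 2 / 4 3 1 2 6 5 / 5 6 2 4 1 3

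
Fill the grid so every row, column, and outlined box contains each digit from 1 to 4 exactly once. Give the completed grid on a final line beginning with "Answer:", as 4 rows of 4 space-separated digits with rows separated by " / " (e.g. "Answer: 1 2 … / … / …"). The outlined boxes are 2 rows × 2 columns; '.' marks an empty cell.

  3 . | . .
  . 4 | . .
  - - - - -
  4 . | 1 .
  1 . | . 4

Step 1. [r2c1∈{2}] nothing but 2 survives at r2c1, so r2c1=2.
Step 2. [r2c3∈{3}] r2c3 is down to just 3 ⇒ r2c3=3.
Step 3. [r4c3∈{2}] r4c3 is down to just 2 ⇒ r4c3=2.
Step 4. [r1c2∈{1}] nothing but 1 survives at r1c2, so r1c2=1.
Step 5. [r3c4∈{3}] nothing but 3 survives at r3c4 ⇒ r3c4=3.
Step 6. [r4c2∈{3}] nothing but 3 survives at r4c2 ⇒ r4c2=3.
Step 7. [r1c4∈{2}] nothing but 2 survives at r1c4 ⇒ r1c4=2.
Step 8. [r3c2∈{2}] only 2 remains possible at r3c2. So r3c2=2.
Step 9. [r2c4∈{1}] only 1 remains possible at r2c4 ⇒ r2c4=1.
Step 10. [r1c3∈{4}] r1c3 has the single candidate 4 ⇒ r1c3=4.

Answer: 3 1 4 2 / 2 4 3 1 / 4 2 1 3 / 1 3 2 4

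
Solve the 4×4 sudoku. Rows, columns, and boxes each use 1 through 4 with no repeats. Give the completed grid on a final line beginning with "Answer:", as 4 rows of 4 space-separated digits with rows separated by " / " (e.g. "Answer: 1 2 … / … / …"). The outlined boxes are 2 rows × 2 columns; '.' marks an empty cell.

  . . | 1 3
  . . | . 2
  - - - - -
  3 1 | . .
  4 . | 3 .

Step 1. [r2c3∈{4}] r2c3's peers cover all but 4, so r2c3=4.
Step 2. [r1c2∈{2,4}] r1c2 is the only open cell in row 1 admitting 4 ⇒ r1c2=4.
Step 3. [r1c1∈{2}] nothing but 2 survives at r1c1. So r1c1=2.
Step 4. [r3c3∈{2}] r3c3 has the single candidate 2. So r3c3=2.
Step 5. [r4c2∈{2}] r4c2's peers cover all but 2, so r4c2=2.
Step 6. [r3c4∈{4}] r3c4 has the single candidate 4, so r3c4=4.
Step 7. [r2c1∈{1}] r2c1 has the single candidate 1 ⇒ r2c1=1.
Step 8. [r2c2∈{3}] only 3 remains possible at r2c2 ⇒ r2c2=3.
Step 9. [r4c4∈{1}] r4c4 is down to just 1. So r4c4=1.

Answer: 2 4 1 3 / 1 3 4 2 / 3 1 2 4 / 4 2 3 1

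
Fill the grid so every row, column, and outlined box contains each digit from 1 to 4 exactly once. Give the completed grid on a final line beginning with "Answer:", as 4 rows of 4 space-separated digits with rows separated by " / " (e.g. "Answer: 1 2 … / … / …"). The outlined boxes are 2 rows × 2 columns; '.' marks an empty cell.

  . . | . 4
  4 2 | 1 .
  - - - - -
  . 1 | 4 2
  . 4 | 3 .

Step 1. [r1c2∈{3}] nothing but 3 survives at r1c2, so r1c2=3.
Step 2. [r1c1∈{1}] r1c1 has the single candidate 1, so r1c1=1.
Step 3. [r3c1∈{3}] r3c1's peers cover all but 3. So r3c1=3.
Step 4. [r4c4∈{1}] only 1 remains possible at r4c4. So r4c4=1.
Step 5. [r2c4∈{3}] r2c4 is down to just 3. So r2c4=3.
Step 6. [r4c1∈{2}] only 2 remains possible at r4c1 ⇒ r4c1=2.
Step 7. [r1c3∈{2}] r1c3 is down to just 2. So r1c3=2.

Answer: 1 3 2 4 / 4 2 1 3 / 3 1 4 2 / 2 4 3 1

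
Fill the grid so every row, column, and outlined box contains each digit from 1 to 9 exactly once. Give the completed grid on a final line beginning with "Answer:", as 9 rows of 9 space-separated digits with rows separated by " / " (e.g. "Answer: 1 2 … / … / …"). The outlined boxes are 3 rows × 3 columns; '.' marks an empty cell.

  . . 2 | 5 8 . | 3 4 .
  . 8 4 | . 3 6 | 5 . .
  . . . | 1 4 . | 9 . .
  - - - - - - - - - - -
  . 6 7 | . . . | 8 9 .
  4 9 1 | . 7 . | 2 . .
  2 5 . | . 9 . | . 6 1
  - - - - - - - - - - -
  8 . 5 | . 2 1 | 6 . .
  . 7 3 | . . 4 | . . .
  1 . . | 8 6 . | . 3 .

Step 1. [r7c8∈{7}] nothing but 7 survives at r7c8, so r7c8=7.
Step 2. [r2c4∈{2,7,9}] in col 4, 7 fits only at r2c4, so r2c4=7.
Step 3. [r2c9∈{2}] r2c9's peers cover all but 2 ⇒ r2c9=2.
Step 4. [r7c4∈{3,9}] 3 has one home in row 7: r7c4. So r7c4=3.
Step 5. [r5c8∈{5}] nothing but 5 survives at r5c8 ⇒ r5c8=5.
Step 6. [r9c7∈{4}] r9c7 is down to just 4 ⇒ r9c7=4.
Step 7. [r6c6∈{3,8}] 3 has one home in row 6: r6c6 ⇒ r6c6=3.
Step 8. [r9c3∈{9}] r9c3 is down to just 9, so r9c3=9.
Step 9. [r3c1∈{3,5,6,7}] 5 has one home in row 3: r3c1. So r3c1=5.
Step 10. [r1c1∈{6,7,9}] in col 1, 7 fits only at r1c1. So r1c1=7.
Step 11. [r8c5∈{5}] only 5 remains possible at r8c5. So r8c5=5.
Step 12. [r4c4∈{2,4}] col 4 places 2 nowhere but r4c4 ⇒ r4c4=2.
Step 13. [r3c8∈{8}] nothing but 8 survives at r3c8. So r3c8=8.
Step 14. [r8c8∈{1,2}] r8c8 is the only open cell in row 8 admitting 2, so r8c8=2.
Step 15. [r8c9∈{8,9}] 8 has one home in row 8: r8c9 ⇒ r8c9=8.
Step 16. [r1c9∈{6}] r1c9's peers cover all but 6. So r1c9=6.
Step 17. [r4c9∈{3,4}] row 4 places 4 nowhere but r4c9, so r4c9=4.
Step 18. [r2c1∈{9}] r2c1's peers cover all but 9. So r2c1=9.
Step 19. [r6c3∈{8}] only 8 remains possible at r6c3. So r6c3=8.
Step 20. [r1c6∈{9}] r1c6 has the single candidate 9, so r1c6=9.
Step 21. [r2c8∈{1}] r2c8 has the single candidate 1, so r2c8=1.
Step 22. [r3c2∈{3}] nothing but 3 survives at r3c2 ⇒ r3c2=3.
Step 23. [r5c4∈{6}] only 6 remains possible at r5c4 ⇒ r5c4=6.
Step 24. [r9c9∈{5}] nothing but 5 survives at r9c9, so r9c9=5.
Step 25. [r6c7∈{7}] r6c7's peers cover all but 7 ⇒ r6c7=7.
Step 26. [r3c3∈{6}] r3c3 is down to just 6, so r3c3=6.
Step 27. [r9c2∈{2}] r9c2's peers cover all but 2 ⇒ r9c2=2.
Step 28. [r4c1∈{3}] r4c1 is down to just 3, so r4c1=3.
Step 29. [r7c9∈{9}] r7c9 is down to just 9 ⇒ r7c9=9.
Step 30. [r8c1∈{6}] only 6 remains possible at r8c1. So r8c1=6.
Step 31. [r7c2∈{4}] nothing but 4 survives at r7c2. So r7c2=4.
Step 32. [r4c6∈{5}] r4c6 is down to just 5 ⇒ r4c6=5.
Step 33. [r3c9∈{7}] r3c9 is down to just 7 ⇒ r3c9=7.
Step 34. [r8c4∈{9}] r8c4's peers cover all but 9, so r8c4=9.
Step 35. [r5c6∈{8}] r5c6 is down to just 8. So r5c6=8.
Step 36. [r4c5∈{1}] only 1 remains possible at r4c5. So r4c5=1.
Step 37. [r9c6∈{7}] r9c6 has the single candidate 7, so r9c6=7.
Step 38. [r3c6∈{2}] r3c6's peers cover all but 2, so r3c6=2.
Step 39. [r1c2∈{1}] r1c2's peers cover all but 1 ⇒ r1c2=1.
Step 40. [r6c4∈{4}] only 4 remains possible at r6c4. So r6c4=4.
Step 41. [r8c7∈{1}] only 1 remains possible at r8c7. So r8c7=1.
Step 42. [r5c9∈{3}] nothing but 3 survives at r5c9. So r5c9=3.

Answer: 7 1 2 5 8 9 3 4 6 / 9 8 4 7 3 6 5 1 2 / 5 3 6 1 4 2 9 8 7 / 3 6 7 2 1 5 8 9 4 / 4 9 1 6 7 8 2 5 3 / 2 5 8 4 9 3 7 6 1 / 8 4 5 3 2 1 6 7 9 / 6 7 3 9 5 4 1 2 8 / 1 2 9 8 6 7 4 3 5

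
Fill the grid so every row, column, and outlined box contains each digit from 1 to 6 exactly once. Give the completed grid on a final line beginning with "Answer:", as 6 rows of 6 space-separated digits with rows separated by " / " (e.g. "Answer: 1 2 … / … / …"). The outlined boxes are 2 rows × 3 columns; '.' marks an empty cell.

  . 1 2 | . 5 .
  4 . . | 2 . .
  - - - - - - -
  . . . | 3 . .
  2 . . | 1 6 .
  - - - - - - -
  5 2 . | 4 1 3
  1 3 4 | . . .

Step 1. [r3c5∈{2,4}] 4 has one home in col 5: r3c5 ⇒ r3c5=4.
Step 2. [r4c6∈{5}] r4c6's peers cover all but 5, so r4c6=5.
Step 3. [r1c4∈{6}] r1c4's peers cover all but 6 ⇒ r1c4=6.
Step 4. [r3c3∈{1,5,6}] 1 has one home in row 3: r3c3. So r3c3=1.
Step 5. [r2c3∈{3,5,6}] 5 has one home in col 3: r2c3 ⇒ r2c3=5.
Step 6. [r6c5∈{2}] nothing but 2 survives at r6c5. So r6c5=2.
Step 7. [r2c2∈{6}] r2c2 is down to just 6 ⇒ r2c2=6.
Step 8. [r3c1∈{6}] nothing but 6 survives at r3c1, so r3c1=6.
Step 9. [r2c5∈{3}] r2c5 is down to just 3 ⇒ r2c5=3.
Step 10. [r1c1∈{3}] r1c1 has the single candidate 3, so r1c1=3.
Step 11. [r3c2∈{5}] only 5 remains possible at r3c2. So r3c2=5.
Step 12. [r2c6∈{1}] r2c6 is down to just 1. So r2c6=1.
Step 13. [r5c3∈{6}] r5c3 has the single candidate 6. So r5c3=6.
Step 14. [r4c2∈{4}] r4c2's peers cover all but 4 ⇒ r4c2=4.
Step 15. [r1c6∈{4}] nothing but 4 survives at r1c6. So r1c6=4.
Step 16. [r6c4∈{5}] r6c4 has the single candidate 5. So r6c4=5.
Step 17. [r4c3∈{3}] r4c3 has the single candidate 3, so r4c3=3.
Step 18. [r6c6∈{6}] r6c6 is down to just 6. So r6c6=6.
Step 19. [r3c6∈{2}] r3c6 has the single candidate 2 ⇒ r3c6=2.

Answer: 3 1 2 6 5 4 / 4 6 5 2 3 1 / 6 5 1 3 4 2 / 2 4 3 1 6 5 / 5 2 6 4 1 3 / 1 3 4 5 2 6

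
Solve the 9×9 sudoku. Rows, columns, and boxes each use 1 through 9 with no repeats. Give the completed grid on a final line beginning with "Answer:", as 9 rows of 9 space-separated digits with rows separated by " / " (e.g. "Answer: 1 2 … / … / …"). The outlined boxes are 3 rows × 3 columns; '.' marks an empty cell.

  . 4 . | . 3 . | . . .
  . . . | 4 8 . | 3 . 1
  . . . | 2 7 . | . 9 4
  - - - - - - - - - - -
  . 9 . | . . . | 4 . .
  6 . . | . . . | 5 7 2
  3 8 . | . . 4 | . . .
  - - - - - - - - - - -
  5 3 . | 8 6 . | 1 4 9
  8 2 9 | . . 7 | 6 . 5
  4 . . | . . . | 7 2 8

Step 1. [r5c2∈{1}] r5c2 is down to just 1, so r5c2=1.
Step 2. [r2c2∈{5,6,7}] 7 has one home in col 2: r2c2. So r2c2=7.
Step 3. [r9c3∈{1,6}] 1 has one home in box 7: r9c3 ⇒ r9c3=1.
Step 4. [r5c5∈{9}] nothing but 9 survives at r5c5 ⇒ r5c5=9.
Step 5. [r4c8∈{1,3,6,8}] box 6 places 8 nowhere but r4c8. So r4c8=8.
Step 6. [r3c2∈{5,6}] col 2 places 5 nowhere but r3c2 ⇒ r3c2=5.
Step 7. [r5c4∈{3}] nothing but 3 survives at r5c4. So r5c4=3.
Step 8. [r8c4∈{1}] nothing but 1 survives at r8c4, so r8c4=1.
Step 9. [r6c9∈{6}] only 6 remains possible at r6c9 ⇒ r6c9=6.
Step 10. [r9c5∈{5}] only 5 remains possible at r9c5. So r9c5=5.
Step 11. [r4c1∈{2,7}] across col 1, 7 lands solely at r4c1 ⇒ r4c1=7.
Step 12. [r1c7∈{2,8}] across col 7, 2 lands solely at r1c7. So r1c7=2.
Step 13. [r1c3∈{6,8}] r1c3 is the only open cell in row 1 admitting 8. So r1c3=8.
Step 14. [r3c1∈{1}] nothing but 1 survives at r3c1. So r3c1=1.
Step 15. [r3c6∈{6}] r3c6 is down to just 6 ⇒ r3c6=6.
Step 16. [r1c1∈{9}] nothing but 9 survives at r1c1. So r1c1=9.
Step 17. [r1c4∈{5}] r1c4 has the single candidate 5 ⇒ r1c4=5.
Step 18. [r4c6∈{1,2,5}] 5 has one home in col 6: r4c6, so r4c6=5.
Step 19. [r4c3∈{2}] nothing but 2 survives at r4c3. So r4c3=2.
Step 20. [r9c4∈{9}] only 9 remains possible at r9c4. So r9c4=9.
Step 21. [r1c8∈{6}] only 6 remains possible at r1c8. So r1c8=6.
Step 22. [r4c5∈{1}] nothing but 1 survives at r4c5, so r4c5=1.
Step 23. [r7c3∈{7}] only 7 remains possible at r7c3, so r7c3=7.
Step 24. [r2c8∈{5}] r2c8 is down to just 5 ⇒ r2c8=5.
Step 25. [r6c7∈{9}] r6c7's peers cover all but 9. So r6c7=9.
Step 26. [r2c3∈{6}] only 6 remains possible at r2c3. So r2c3=6.
Step 27. [r4c9∈{3}] r4c9 has the single candidate 3. So r4c9=3.
Step 28. [r6c3∈{5}] r6c3 is down to just 5, so r6c3=5.
Step 29. [r8c5∈{4}] r8c5's peers cover all but 4 ⇒ r8c5=4.
Step 30. [r6c8∈{1}] r6c8's peers cover all but 1 ⇒ r6c8=1.
Step 31. [r3c7∈{8}] only 8 remains possible at r3c7. So r3c7=8.
Step 32. [r1c6∈{1}] r1c6's peers cover all but 1, so r1c6=1.
Step 33. [r8c8∈{3}] nothing but 3 survives at r8c8, so r8c8=3.
Step 34. [r1c9∈{7}] r1c9 is down to just 7 ⇒ r1c9=7.
Step 35. [r2c1∈{2}] nothing but 2 survives at r2c1 ⇒ r2c1=2.
Step 36. [r9c2∈{6}] only 6 remains possible at r9c2. So r9c2=6.
Step 37. [r3c3∈{3}] r3c3 has the single candidate 3, so r3c3=3.
Step 38. [r5c3∈{4}] r5c3's peers cover all but 4, so r5c3=4.
Step 39. [r6c4∈{7}] only 7 remains possible at r6c4. So r6c4=7.
Step 40. [r9c6∈{3}] r9c6 has the single candidate 3, so r9c6=3.
Step 41. [r5c6∈{8}] r5c6 is down to just 8 ⇒ r5c6=8.
Step 42. [r7c6∈{2}] nothing but 2 survives at r7c6, so r7c6=2.
Step 43. [r2c6∈{9}] r2c6 has the single candidate 9. So r2c6=9.
Step 44. [r4c4∈{6}] nothing but 6 survives at r4c4. So r4c4=6.
Step 45. [r6c5∈{2}] nothing but 2 survives at r6c5 ⇒ r6c5=2.

Answer: 9 4 8 5 3 1 2 6 7 / 2 7 6 4 8 9 3 5 1 / 1 5 3 2 7 6 8 9 4 / 7 9 2 6 1 5 4 8 3 / 6 1 4 3 9 8 5 7 2 / 3 8 5 7 2 4 9 1 6 / 5 3 7 8 6 2 1 4 9 / 8 2 9 1 4 7 6 3 5 / 4 6 1 9 5 3 7 2 8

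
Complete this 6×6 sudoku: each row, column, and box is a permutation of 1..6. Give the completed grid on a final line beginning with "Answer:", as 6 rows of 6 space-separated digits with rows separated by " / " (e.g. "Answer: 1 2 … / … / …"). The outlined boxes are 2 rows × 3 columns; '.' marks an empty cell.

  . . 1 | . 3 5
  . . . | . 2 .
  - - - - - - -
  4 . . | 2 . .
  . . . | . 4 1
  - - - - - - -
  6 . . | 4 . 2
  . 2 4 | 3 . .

Step 1. [r4c4∈{5,6}] 5 has one home in col 4: r4c4 ⇒ r4c4=5.
Step 2. [r3c2∈{1,3,5,6}] 1 has one home in row 3: r3c2. So r3c2=1.
Step 3. [r3c3∈{3,5,6}] 5 has one home in row 3: r3c3. So r3c3=5.
Step 4. [r6c6∈{6}] only 6 remains possible at r6c6, so r6c6=6.
Step 5. [r4c3∈{2,3,6}] 2 has one home in col 3: r4c3 ⇒ r4c3=2.
Step 6. [r2c3∈{3,6}] across col 3, 6 lands solely at r2c3. So r2c3=6.
Step 7. [r5c5∈{1,5}] row 5 places 1 nowhere but r5c5 ⇒ r5c5=1.
Step 8. [r5c2∈{3,5}] row 5 places 5 nowhere but r5c2 ⇒ r5c2=5.
Step 9. [r4c1∈{3}] r4c1's peers cover all but 3. So r4c1=3.
Step 10. [r1c2∈{4}] nothing but 4 survives at r1c2 ⇒ r1c2=4.
Step 11. [r1c1∈{2}] r1c1's peers cover all but 2 ⇒ r1c1=2.
Step 12. [r3c5∈{6}] only 6 remains possible at r3c5 ⇒ r3c5=6.
Step 13. [r2c6∈{4}] only 4 remains possible at r2c6 ⇒ r2c6=4.
Step 14. [r6c5∈{5}] r6c5's peers cover all but 5, so r6c5=5.
Step 15. [r2c1∈{5}] nothing but 5 survives at r2c1 ⇒ r2c1=5.
Step 16. [r2c2∈{3}] only 3 remains possible at r2c2. So r2c2=3.
Step 17. [r2c4∈{1}] only 1 remains possible at r2c4 ⇒ r2c4=1.
Step 18. [r6c1∈{1}] r6c1's peers cover all but 1. So r6c1=1.
Step 19. [r4c2∈{6}] nothing but 6 survives at r4c2 ⇒ r4c2=6.
Step 20. [r1c4∈{6}] r1c4's peers cover all but 6, so r1c4=6.
Step 21. [r3c6∈{3}] only 3 remains possible at r3c6 ⇒ r3c6=3.
Step 22. [r5c3∈{3}] nothing but 3 survives at r5c3, so r5c3=3.

Answer: 2 4 1 6 3 5 / 5 3 6 1 2 4 / 4 1 5 2 6 3 / 3 6 2 5 4 1 / 6 5 3 4 1 2 / 1 2 4 3 5 6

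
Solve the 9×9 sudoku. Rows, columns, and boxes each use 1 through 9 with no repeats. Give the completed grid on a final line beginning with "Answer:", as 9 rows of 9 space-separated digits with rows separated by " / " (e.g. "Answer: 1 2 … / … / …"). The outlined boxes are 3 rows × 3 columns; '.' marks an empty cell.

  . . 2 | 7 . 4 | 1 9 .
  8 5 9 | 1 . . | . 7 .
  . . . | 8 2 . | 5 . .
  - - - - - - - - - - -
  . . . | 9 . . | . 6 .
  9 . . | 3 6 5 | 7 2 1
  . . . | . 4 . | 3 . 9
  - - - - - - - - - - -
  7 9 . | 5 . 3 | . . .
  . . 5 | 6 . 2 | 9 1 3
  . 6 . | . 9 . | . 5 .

Step 1. [r9c1∈{1,2,3,4}] r9c1 is the only open cell in box 7 admitting 2. So r9c1=2.
Step 2. [r1c2∈{3}] nothing but 3 survives at r1c2 ⇒ r1c2=3.
Step 3. [r6c8∈{8}] only 8 remains possible at r6c8. So r6c8=8.
Step 4. [r4c7∈{4}] r4c7 has the single candidate 4. So r4c7=4.
Step 5. [r2c9∈{2,4,6}] across row 2, 4 lands solely at r2c9, so r2c9=4.
Step 6. [r3c9∈{6}] r3c9 has the single candidate 6, so r3c9=6.
Step 7. [r9c7∈{8}] r9c7 has the single candidate 8. So r9c7=8.
Step 8. [r4c6∈{1,7,8}] col 6 places 8 nowhere but r4c6. So r4c6=8.
Step 9. [r8c1∈{4}] r8c1 has the single candidate 4 ⇒ r8c1=4.
Step 10. [r3c1∈{1}] r3c1's peers cover all but 1. So r3c1=1.
Step 11. [r8c2∈{8}] only 8 remains possible at r8c2. So r8c2=8.
Step 12. [r7c3∈{1}] r7c3 has the single candidate 1, so r7c3=1.
Step 13. [r4c5∈{1,7}] in col 5, 1 fits only at r4c5 ⇒ r4c5=1.
Step 14. [r6c6∈{7}] nothing but 7 survives at r6c6. So r6c6=7.
Step 15. [r5c2∈{4}] r5c2 has the single candidate 4. So r5c2=4.
Step 16. [r6c1∈{5,6}] across row 6, 5 lands solely at r6c1. So r6c1=5.
Step 17. [r4c2∈{2,7}] in row 4, 2 fits only at r4c2. So r4c2=2.
Step 18. [r4c3∈{3,7}] in row 4, 7 fits only at r4c3. So r4c3=7.
Step 19. [r7c9∈{2}] r7c9 has the single candidate 2. So r7c9=2.
Step 20. [r2c6∈{6}] only 6 remains possible at r2c6 ⇒ r2c6=6.
Step 21. [r1c1∈{6}] r1c1 has the single candidate 6. So r1c1=6.
Step 22. [r3c8∈{3}] nothing but 3 survives at r3c8 ⇒ r3c8=3.
Step 23. [r3c6∈{9}] r3c6 has the single candidate 9. So r3c6=9.
Step 24. [r1c9∈{8}] r1c9 has the single candidate 8. So r1c9=8.
Step 25. [r9c6∈{1}] r9c6's peers cover all but 1 ⇒ r9c6=1.
Step 26. [r8c5∈{7}] r8c5's peers cover all but 7. So r8c5=7.
Step 27. [r2c5∈{3}] r2c5's peers cover all but 3. So r2c5=3.
Step 28. [r5c3∈{8}] nothing but 8 survives at r5c3, so r5c3=8.
Step 29. [r4c9∈{5}] r4c9 is down to just 5, so r4c9=5.
Step 30. [r9c3∈{3}] r9c3 is down to just 3 ⇒ r9c3=3.
Step 31. [r2c7∈{2}] r2c7 is down to just 2 ⇒ r2c7=2.
Step 32. [r6c4∈{2}] r6c4 has the single candidate 2 ⇒ r6c4=2.
Step 33. [r6c3∈{6}] only 6 remains possible at r6c3 ⇒ r6c3=6.
Step 34. [r7c7∈{6}] r7c7 is down to just 6, so r7c7=6.
Step 35. [r9c4∈{4}] r9c4's peers cover all but 4 ⇒ r9c4=4.
Step 36. [r7c8∈{4}] r7c8's peers cover all but 4, so r7c8=4.
Step 37. [r9c9∈{7}] r9c9 is down to just 7. So r9c9=7.
Step 38. [r4c1∈{3}] r4c1 has the single candidate 3 ⇒ r4c1=3.
Step 39. [r3c2∈{7}] r3c2's peers cover all but 7, so r3c2=7.
Step 40. [r7c5∈{8}] only 8 remains possible at r7c5 ⇒ r7c5=8.
Step 41. [r3c3∈{4}] r3c3's peers cover all but 4, so r3c3=4.
Step 42. [r6c2∈{1}] r6c2's peers cover all but 1, so r6c2=1.
Step 43. [r1c5∈{5}] r1c5 is down to just 5, so r1c5=5.

Answer: 6 3 2 7 5 4 1 9 8 / 8 5 9 1 3 6 2 7 4 / 1 7 4 8 2 9 5 3 6 / 3 2 7 9 1 8 4 6 5 / 9 4 8 3 6 5 7 2 1 / 5 1 6 2 4 7 3 8 9 / 7 9 1 5 8 3 6 4 2 / 4 8 5 6 7 2 9 1 3 / 2 6 3 4 9 1 8 5 7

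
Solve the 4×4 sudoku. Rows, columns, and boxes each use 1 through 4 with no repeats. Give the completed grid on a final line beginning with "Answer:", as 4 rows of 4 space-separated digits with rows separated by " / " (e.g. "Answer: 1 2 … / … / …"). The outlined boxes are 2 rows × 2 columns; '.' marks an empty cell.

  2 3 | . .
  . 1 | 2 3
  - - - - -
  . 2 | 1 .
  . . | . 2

Step 1. [r3c4∈{4}] r3c4 is down to just 4 ⇒ r3c4=4.
Step 2. [r4c1∈{1,3,4}] row 4 places 1 nowhere but r4c1, so r4c1=1.
Step 3. [r4c2∈{4}] r4c2 has the single candidate 4. So r4c2=4.
Step 4. [r3c1∈{3}] r3c1's peers cover all but 3 ⇒ r3c1=3.
Step 5. [r1c4∈{1}] nothing but 1 survives at r1c4. So r1c4=1.
Step 6. [r4c3∈{3}] r4c3 is down to just 3. So r4c3=3.
Step 7. [r1c3∈{4}] nothing but 4 survives at r1c3. So r1c3=4.
Step 8. [r2c1∈{4}] r2c1 has the single candidate 4, so r2c1=4.

Answer: 2 3 4 1 / 4 1 2 3 / 3 2 1 4 / 1 4 3 2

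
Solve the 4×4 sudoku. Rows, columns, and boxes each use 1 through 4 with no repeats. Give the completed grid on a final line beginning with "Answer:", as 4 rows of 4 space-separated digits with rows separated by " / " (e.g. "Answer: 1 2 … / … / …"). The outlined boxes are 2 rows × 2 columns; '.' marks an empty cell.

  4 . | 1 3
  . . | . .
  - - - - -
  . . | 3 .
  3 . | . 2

Step 1. [r4c2∈{1,4}] row 4 places 1 nowhere but r4c2 ⇒ r4c2=1.
Step 2. [r1c2∈{2}] r1c2's peers cover all but 2. So r1c2=2.
Step 3. [r2c4∈{4}] r2c4's peers cover all but 4, so r2c4=4.
Step 4. [r2c2∈{3}] r2c2 is down to just 3 ⇒ r2c2=3.
Step 5. [r2c3∈{2}] r2c3 has the single candidate 2 ⇒ r2c3=2.
Step 6. [r4c3∈{4}] nothing but 4 survives at r4c3 ⇒ r4c3=4.
Step 7. [r2c1∈{1}] r2c1's peers cover all but 1 ⇒ r2c1=1.
Step 8. [r3c4∈{1}] r3c4's peers cover all but 1. So r3c4=1.
Step 9. [r3c1∈{2}] only 2 remains possible at r3c1 ⇒ r3c1=2.
Step 10. [r3c2∈{4}] r3c2 has the single candidate 4, so r3c2=4.

Answer: 4 2 1 3 / 1 3 2 4 / 2 4 3 1 / 3 1 4 2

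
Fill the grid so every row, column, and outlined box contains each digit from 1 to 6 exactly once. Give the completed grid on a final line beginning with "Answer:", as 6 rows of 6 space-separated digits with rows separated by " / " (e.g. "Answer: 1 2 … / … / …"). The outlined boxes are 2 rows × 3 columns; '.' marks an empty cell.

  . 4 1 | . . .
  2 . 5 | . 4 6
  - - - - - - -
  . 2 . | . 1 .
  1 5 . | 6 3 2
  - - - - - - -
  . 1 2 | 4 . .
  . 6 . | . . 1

Step 1. [r3c4∈{5}] r3c4's peers cover all but 5 ⇒ r3c4=5.
Step 2. [r4c3∈{4}] r4c3's peers cover all but 4 ⇒ r4c3=4.
Step 3. [r6c3∈{3}] r6c3 is down to just 3 ⇒ r6c3=3.
Step 4. [r5c1∈{5}] r5c1 is down to just 5. So r5c1=5.
Step 5. [r3c1∈{3,6}] across row 3, 3 lands solely at r3c1. So r3c1=3.
Step 6. [r1c6∈{3,5}] 5 has one home in col 6: r1c6 ⇒ r1c6=5.
Step 7. [r1c5∈{2}] r1c5 is down to just 2, so r1c5=2.
Step 8. [r1c4∈{3}] only 3 remains possible at r1c4, so r1c4=3.
Step 9. [r2c4∈{1}] nothing but 1 survives at r2c4 ⇒ r2c4=1.
Step 10. [r6c1∈{4}] r6c1's peers cover all but 4 ⇒ r6c1=4.
Step 11. [r1c1∈{6}] r1c1 has the single candidate 6. So r1c1=6.
Step 12. [r3c3∈{6}] r3c3 is down to just 6. So r3c3=6.
Step 13. [r3c6∈{4}] r3c6 has the single candidate 4. So r3c6=4.
Step 14. [r6c4∈{2}] r6c4 is down to just 2, so r6c4=2.
Step 15. [r5c6∈{3}] r5c6's peers cover all but 3, so r5c6=3.
Step 16. [r2c2∈{3}] nothing but 3 survives at r2c2. So r2c2=3.
Step 17. [r6c5∈{5}] r6c5 is down to just 5. So r6c5=5.
Step 18. [r5c5∈{6}] r5c5 is down to just 6. So r5c5=6.

Answer: 6 4 1 3 2 5 / 2 3 5 1 4 6 / 3 2 6 5 1 4 / 1 5 4 6 3 2 / 5 1 2 4 6 3 / 4 6 3 2 5 1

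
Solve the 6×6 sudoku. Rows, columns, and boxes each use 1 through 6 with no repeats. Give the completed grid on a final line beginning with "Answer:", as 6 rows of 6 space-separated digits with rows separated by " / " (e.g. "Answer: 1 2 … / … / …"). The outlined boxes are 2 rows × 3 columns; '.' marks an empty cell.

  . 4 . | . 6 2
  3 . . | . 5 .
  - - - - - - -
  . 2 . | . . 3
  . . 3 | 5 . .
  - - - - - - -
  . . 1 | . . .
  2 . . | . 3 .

Step 1. [r4c5∈{1,2,4}] row 4 places 2 nowhere but r4c5. So r4c5=2.
Step 2. [r5c5∈{4}] r5c5 is down to just 4. So r5c5=4.
Step 3. [r1c3∈{5}] nothing but 5 survives at r1c3, so r1c3=5.
Step 4. [r1c1∈{1}] r1c1 is down to just 1, so r1c1=1.
Step 5. [r2c2∈{6}] r2c2's peers cover all but 6. So r2c2=6.
Step 6. [r6c2∈{5}] nothing but 5 survives at r6c2. So r6c2=5.
Step 7. [r5c1∈{6}] r5c1's peers cover all but 6 ⇒ r5c1=6.
Step 8. [r4c6∈{1,4,6}] row 4 places 6 nowhere but r4c6, so r4c6=6.
Step 9. [r3c4∈{1,4}] r3c4 is the only open cell in box 4 admitting 4. So r3c4=4.
Step 10. [r2c4∈{1}] r2c4 has the single candidate 1, so r2c4=1.
Step 11. [r3c1∈{5}] r3c1 is down to just 5 ⇒ r3c1=5.
Step 12. [r4c2∈{1}] r4c2 has the single candidate 1, so r4c2=1.
Step 13. [r6c4∈{6}] r6c4's peers cover all but 6. So r6c4=6.
Step 14. [r2c6∈{4}] r2c6 is down to just 4, so r2c6=4.
Step 15. [r5c6∈{5}] r5c6 has the single candidate 5. So r5c6=5.
Step 16. [r6c6∈{1}] r6c6's peers cover all but 1 ⇒ r6c6=1.
Step 17. [r1c4∈{3}] r1c4 is down to just 3 ⇒ r1c4=3.
Step 18. [r6c3∈{4}] r6c3's peers cover all but 4 ⇒ r6c3=4.
Step 19. [r3c3∈{6}] only 6 remains possible at r3c3, so r3c3=6.
Step 20. [r3c5∈{1}] nothing but 1 survives at r3c5, so r3c5=1.
Step 21. [r2c3∈{2}] only 2 remains possible at r2c3. So r2c3=2.
Step 22. [r5c4∈{2}] r5c4 is down to just 2. So r5c4=2.
Step 23. [r4c1∈{4}] r4c1 is down to just 4. So r4c1=4.
Step 24. [r5c2∈{3}] only 3 remains possible at r5c2. So r5c2=3.

Answer: 1 4 5 3 6 2 / 3 6 2 1 5 4 / 5 2 6 4 1 3 / 4 1 3 5 2 6 / 6 3 1 2 4 5 / 2 5 4 6 3 1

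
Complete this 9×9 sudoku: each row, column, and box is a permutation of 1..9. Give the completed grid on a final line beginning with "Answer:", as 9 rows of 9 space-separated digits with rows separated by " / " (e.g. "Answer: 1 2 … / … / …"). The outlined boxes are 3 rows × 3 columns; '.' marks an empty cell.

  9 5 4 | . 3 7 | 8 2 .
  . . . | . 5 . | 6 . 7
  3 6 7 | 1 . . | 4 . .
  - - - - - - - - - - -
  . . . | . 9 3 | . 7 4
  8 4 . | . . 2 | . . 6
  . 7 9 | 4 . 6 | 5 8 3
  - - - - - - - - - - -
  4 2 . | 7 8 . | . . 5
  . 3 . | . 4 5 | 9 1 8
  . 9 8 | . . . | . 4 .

Step 1. [r4c2∈{1}] r4c2 is down to just 1 ⇒ r4c2=1.
Step 2. [r2c4∈{2,8,9}] across col 4, 9 lands solely at r2c4. So r2c4=9.
Step 3. [r8c3∈{6}] r8c3 has the single candidate 6 ⇒ r8c3=6.
Step 4. [r4c7∈{2}] nothing but 2 survives at r4c7. So r4c7=2.
Step 5. [r9c5∈{1,2,6}] across col 5, 6 lands solely at r9c5 ⇒ r9c5=6.
Step 6. [r4c3∈{5}] only 5 remains possible at r4c3. So r4c3=5.
Step 7. [r7c3∈{1}] r7c3's peers cover all but 1, so r7c3=1.
Step 8. [r7c7∈{3}] nothing but 3 survives at r7c7. So r7c7=3.
Step 9. [r5c5∈{1,7}] row 5 places 7 nowhere but r5c5, so r5c5=7.
Step 10. [r2c3∈{2}] r2c3's peers cover all but 2, so r2c3=2.
Step 11. [r9c4∈{2,3}] r9c4 is the only open cell in row 9 admitting 3, so r9c4=3.
Step 12. [r5c8∈{9}] r5c8's peers cover all but 9. So r5c8=9.
Step 13. [r3c6∈{8}] r3c6 is down to just 8. So r3c6=8.
Step 14. [r8c1∈{7}] r8c1's peers cover all but 7. So r8c1=7.
Step 15. [r8c4∈{2}] r8c4 is down to just 2, so r8c4=2.
Step 16. [r6c5∈{1}] only 1 remains possible at r6c5, so r6c5=1.
Step 17. [r2c6∈{4}] r2c6 is down to just 4. So r2c6=4.
Step 18. [r3c5∈{2}] nothing but 2 survives at r3c5, so r3c5=2.
Step 19. [r1c9∈{1}] r1c9's peers cover all but 1, so r1c9=1.
Step 20. [r9c6∈{1}] nothing but 1 survives at r9c6 ⇒ r9c6=1.
Step 21. [r1c4∈{6}] r1c4 has the single candidate 6, so r1c4=6.
Step 22. [r6c1∈{2}] nothing but 2 survives at r6c1, so r6c1=2.
Step 23. [r5c7∈{1}] only 1 remains possible at r5c7, so r5c7=1.
Step 24. [r5c3∈{3}] r5c3 is down to just 3 ⇒ r5c3=3.
Step 25. [r7c8∈{6}] r7c8 is down to just 6 ⇒ r7c8=6.
Step 26. [r9c7∈{7}] nothing but 7 survives at r9c7, so r9c7=7.
Step 27. [r7c6∈{9}] r7c6's peers cover all but 9. So r7c6=9.
Step 28. [r9c1∈{5}] only 5 remains possible at r9c1. So r9c1=5.
Step 29. [r4c4∈{8}] only 8 remains possible at r4c4 ⇒ r4c4=8.
Step 30. [r2c2∈{8}] r2c2 is down to just 8, so r2c2=8.
Step 31. [r2c1∈{1}] r2c1's peers cover all but 1. So r2c1=1.
Step 32. [r4c1∈{6}] only 6 remains possible at r4c1 ⇒ r4c1=6.
Step 33. [r3c9∈{9}] r3c9 is down to just 9 ⇒ r3c9=9.
Step 34. [r2c8∈{3}] r2c8's peers cover all but 3, so r2c8=3.
Step 35. [r9c9∈{2}] r9c9 has the single candidate 2. So r9c9=2.
Step 36. [r5c4∈{5}] r5c4 is down to just 5. So r5c4=5.
Step 37. [r3c8∈{5}] only 5 remains possible at r3c8 ⇒ r3c8=5.

Answer: 9 5 4 6 3 7 8 2 1 / 1 8 2 9 5 4 6 3 7 / 3 6 7 1 2 8 4 5 9 / 6 1 5 8 9 3 2 7 4 / 8 4 3 5 7 2 1 9 6 / 2 7 9 4 1 6 5 8 3 / 4 2 1 7 8 9 3 6 5 / 7 3 6 2 4 5 9 1 8 / 5 9 8 3 6 1 7 4 2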